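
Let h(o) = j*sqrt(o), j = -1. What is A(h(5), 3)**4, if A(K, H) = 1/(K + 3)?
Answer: (3 - sqrt(5))**(-4) ≈ 2.9362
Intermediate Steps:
h(o) = -sqrt(o)
A(K, H) = 1/(3 + K)
A(h(5), 3)**4 = (1/(3 - sqrt(5)))**4 = (3 - sqrt(5))**(-4)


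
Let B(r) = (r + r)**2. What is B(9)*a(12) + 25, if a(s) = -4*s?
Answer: -15527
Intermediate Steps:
B(r) = 4*r**2 (B(r) = (2*r)**2 = 4*r**2)
B(9)*a(12) + 25 = (4*9**2)*(-4*12) + 25 = (4*81)*(-48) + 25 = 324*(-48) + 25 = -15552 + 25 = -15527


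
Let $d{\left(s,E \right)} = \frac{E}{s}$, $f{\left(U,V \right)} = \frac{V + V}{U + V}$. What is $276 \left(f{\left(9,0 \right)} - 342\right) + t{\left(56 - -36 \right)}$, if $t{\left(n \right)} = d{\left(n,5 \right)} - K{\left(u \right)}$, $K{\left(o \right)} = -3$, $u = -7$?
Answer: $- \frac{8683783}{92} \approx -94389.0$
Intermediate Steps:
$f{\left(U,V \right)} = \frac{2 V}{U + V}$
$t{\left(n \right)} = 3 + \frac{5}{n}$ ($t{\left(n \right)} = \frac{5}{n} - -3 = \frac{5}{n} + 3 = 3 + \frac{5}{n}$)
$276 \left(f{\left(9,0 \right)} - 342\right) + t{\left(56 - -36 \right)} = 276 \left(2 \cdot 0 \frac{1}{9 + 0} - 342\right) + \left(3 + \frac{5}{56 - -36}\right) = 276 \left(2 \cdot 0 \cdot \frac{1}{9} - 342\right) + \left(3 + \frac{5}{56 + 36}\right) = 276 \left(2 \cdot 0 \cdot \frac{1}{9} - 342\right) + \left(3 + \frac{5}{92}\right) = 276 \left(0 - 342\right) + \left(3 + 5 \cdot \frac{1}{92}\right) = 276 \left(-342\right) + \left(3 + \frac{5}{92}\right) = -94392 + \frac{281}{92} = - \frac{8683783}{92}$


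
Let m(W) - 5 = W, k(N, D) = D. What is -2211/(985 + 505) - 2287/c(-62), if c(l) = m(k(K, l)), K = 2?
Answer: 3281603/84930 ≈ 38.639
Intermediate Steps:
m(W) = 5 + W
c(l) = 5 + l
-2211/(985 + 505) - 2287/c(-62) = -2211/(985 + 505) - 2287/(5 - 62) = -2211/1490 - 2287/(-57) = -2211*1/1490 - 2287*(-1/57) = -2211/1490 + 2287/57 = 3281603/84930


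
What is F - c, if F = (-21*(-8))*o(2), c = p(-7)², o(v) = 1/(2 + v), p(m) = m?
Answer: -7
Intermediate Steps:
c = 49 (c = (-7)² = 49)
F = 42 (F = (-21*(-8))/(2 + 2) = 168/4 = 168*(¼) = 42)
F - c = 42 - 1*49 = 42 - 49 = -7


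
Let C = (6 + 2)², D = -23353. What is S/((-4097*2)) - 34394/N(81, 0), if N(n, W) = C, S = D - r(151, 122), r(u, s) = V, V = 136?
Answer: -70080285/131104 ≈ -534.54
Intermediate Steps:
r(u, s) = 136
C = 64 (C = 8² = 64)
S = -23489 (S = -23353 - 1*136 = -23353 - 136 = -23489)
N(n, W) = 64
S/((-4097*2)) - 34394/N(81, 0) = -23489/((-4097*2)) - 34394/64 = -23489/(-8194) - 34394*1/64 = -23489*(-1/8194) - 17197/32 = 23489/8194 - 17197/32 = -70080285/131104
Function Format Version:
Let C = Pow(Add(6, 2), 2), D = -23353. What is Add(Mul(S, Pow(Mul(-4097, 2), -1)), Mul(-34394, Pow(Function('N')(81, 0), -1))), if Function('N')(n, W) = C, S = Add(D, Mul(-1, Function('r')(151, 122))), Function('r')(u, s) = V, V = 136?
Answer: Rational(-70080285, 131104) ≈ -534.54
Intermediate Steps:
Function('r')(u, s) = 136
C = 64 (C = Pow(8, 2) = 64)
S = -23489 (S = Add(-23353, Mul(-1, 136)) = Add(-23353, -136) = -23489)
Function('N')(n, W) = 64
Add(Mul(S, Pow(Mul(-4097, 2), -1)), Mul(-34394, Pow(Function('N')(81, 0), -1))) = Add(Mul(-23489, Pow(Mul(-4097, 2), -1)), Mul(-34394, Pow(64, -1))) = Add(Mul(-23489, Pow(-8194, -1)), Mul(-34394, Rational(1, 64))) = Add(Mul(-23489, Rational(-1, 8194)), Rational(-17197, 32)) = Add(Rational(23489, 8194), Rational(-17197, 32)) = Rational(-70080285, 131104)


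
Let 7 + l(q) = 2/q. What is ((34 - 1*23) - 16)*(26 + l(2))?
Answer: -100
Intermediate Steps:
l(q) = -7 + 2/q
((34 - 1*23) - 16)*(26 + l(2)) = ((34 - 1*23) - 16)*(26 + (-7 + 2/2)) = ((34 - 23) - 16)*(26 + (-7 + 2*(½))) = (11 - 16)*(26 + (-7 + 1)) = -5*(26 - 6) = -5*20 = -100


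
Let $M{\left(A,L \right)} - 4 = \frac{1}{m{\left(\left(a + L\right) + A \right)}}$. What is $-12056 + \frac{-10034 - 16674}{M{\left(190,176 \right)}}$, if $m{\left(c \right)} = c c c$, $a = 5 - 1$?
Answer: $- \frac{3795530608056}{202612001} \approx -18733.0$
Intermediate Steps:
$a = 4$ ($a = 5 - 1 = 4$)
$m{\left(c \right)} = c^{3}$ ($m{\left(c \right)} = c^{2} c = c^{3}$)
$M{\left(A,L \right)} = 4 + \frac{1}{\left(4 + A + L\right)^{3}}$ ($M{\left(A,L \right)} = 4 + \frac{1}{\left(\left(4 + L\right) + A\right)^{3}} = 4 + \frac{1}{\left(4 + A + L\right)^{3}}$)
$-12056 + \frac{-10034 - 16674}{M{\left(190,176 \right)}} = -12056 + \frac{-10034 - 16674}{4 + \frac{1}{\left(4 + 190 + 176\right)^{3}}} = -12056 - \frac{26708}{4 + \frac{1}{50653000}} = -12056 - \frac{26708}{\frac{202612001}{50653000}} = -12056 - \frac{1352840324000}{202612001} = - \frac{3795530608056}{202612001}$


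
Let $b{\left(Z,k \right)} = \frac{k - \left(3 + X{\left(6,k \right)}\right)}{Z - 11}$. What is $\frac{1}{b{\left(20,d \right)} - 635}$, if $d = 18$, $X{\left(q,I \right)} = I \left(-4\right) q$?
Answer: $- \frac{3}{1756} \approx -0.0017084$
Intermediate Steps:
$X{\left(q,I \right)} = - 4 I q$
$b{\left(Z,k \right)} = \frac{-3 + 25 k}{-11 + Z}$ ($b{\left(Z,k \right)} = \frac{k - \left(3 - 4 k 6\right)}{Z - 11} = \frac{k - \left(3 - 24 k\right)}{-11 + Z} = \frac{k + \left(-3 + 24 k\right)}{-11 + Z} = \frac{-3 + 25 k}{-11 + Z}$)
$\frac{1}{b{\left(20,d \right)} - 635} = \frac{1}{\frac{-3 + 25 \cdot 18}{-11 + 20} - 635} = \frac{1}{\frac{-3 + 450}{9} - 635} = \frac{1}{\frac{1}{9} \cdot 447 - 635} = \frac{1}{\frac{149}{3} - 635} = \frac{1}{- \frac{1756}{3}} = - \frac{3}{1756}$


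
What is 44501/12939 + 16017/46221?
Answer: 754708228/199351173 ≈ 3.7858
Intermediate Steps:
44501/12939 + 16017/46221 = 44501*(1/12939) + 16017*(1/46221) = 44501/12939 + 5339/15407 = 754708228/199351173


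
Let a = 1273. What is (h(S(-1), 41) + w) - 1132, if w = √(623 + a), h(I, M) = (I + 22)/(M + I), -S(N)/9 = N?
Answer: -56569/50 + 2*√474 ≈ -1087.8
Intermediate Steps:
S(N) = -9*N
h(I, M) = (22 + I)/(I + M)
w = 2*√474 (w = √(623 + 1273) = √1896 = 2*√474 ≈ 43.543)
(h(S(-1), 41) + w) - 1132 = ((22 - 9*(-1))/(-9*(-1) + 41) + 2*√474) - 1132 = ((22 + 9)/(9 + 41) + 2*√474) - 1132 = (31/50 + 2*√474) - 1132 = -56569/50 + 2*√474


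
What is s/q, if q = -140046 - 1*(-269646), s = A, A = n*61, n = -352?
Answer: -671/4050 ≈ -0.16568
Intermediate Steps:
A = -21472 (A = -352*61 = -21472)
s = -21472
q = 129600 (q = -140046 + 269646 = 129600)
s/q = -21472/129600 = -21472*1/129600 = -671/4050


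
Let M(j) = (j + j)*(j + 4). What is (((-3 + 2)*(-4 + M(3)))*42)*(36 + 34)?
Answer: -111720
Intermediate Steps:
M(j) = 2*j*(4 + j) (M(j) = (2*j)*(4 + j) = 2*j*(4 + j))
(((-3 + 2)*(-4 + M(3)))*42)*(36 + 34) = (((-3 + 2)*(-4 + 2*3*(4 + 3)))*42)*(36 + 34) = (-(-4 + 2*3*7)*42)*70 = (-(-4 + 42)*42)*70 = (-1*38*42)*70 = -38*42*70 = -1596*70 = -111720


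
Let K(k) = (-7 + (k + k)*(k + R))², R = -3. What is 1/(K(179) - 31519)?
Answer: 1/3969094482 ≈ 2.5195e-10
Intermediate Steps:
K(k) = (-7 + 2*k*(-3 + k))² (K(k) = (-7 + (k + k)*(k - 3))² = (-7 + (2*k)*(-3 + k))² = (-7 + 2*k*(-3 + k))²)
1/(K(179) - 31519) = 1/((7 - 2*179² + 6*179)² - 31519) = 1/((7 - 2*32041 + 1074)² - 31519) = 1/((7 - 64082 + 1074)² - 31519) = 1/((-63001)² - 31519) = 1/(3969126001 - 31519) = 1/3969094482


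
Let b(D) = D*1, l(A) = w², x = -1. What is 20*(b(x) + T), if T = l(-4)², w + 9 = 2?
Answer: 48000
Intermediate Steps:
w = -7 (w = -9 + 2 = -7)
l(A) = 49 (l(A) = (-7)² = 49)
b(D) = D
T = 2401 (T = 49² = 2401)
20*(b(x) + T) = 20*(-1 + 2401) = 20*2400 = 48000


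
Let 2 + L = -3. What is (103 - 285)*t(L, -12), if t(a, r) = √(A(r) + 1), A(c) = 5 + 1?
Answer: -182*√7 ≈ -481.53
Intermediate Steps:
A(c) = 6
L = -5 (L = -2 - 3 = -5)
t(a, r) = √7 (t(a, r) = √(6 + 1) = √7)
(103 - 285)*t(L, -12) = (103 - 285)*√7 = -182*√7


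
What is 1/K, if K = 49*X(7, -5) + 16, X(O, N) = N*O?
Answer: -1/1699 ≈ -0.00058858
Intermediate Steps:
K = -1699 (K = 49*(-5*7) + 16 = 49*(-35) + 16 = -1715 + 16 = -1699)
1/K = 1/(-1699) = -1/1699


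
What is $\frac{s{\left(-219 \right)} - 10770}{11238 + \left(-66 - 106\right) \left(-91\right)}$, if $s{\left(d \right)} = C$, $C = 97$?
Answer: $- \frac{10673}{26890} \approx -0.39691$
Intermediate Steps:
$s{\left(d \right)} = 97$
$\frac{s{\left(-219 \right)} - 10770}{11238 + \left(-66 - 106\right) \left(-91\right)} = \frac{97 - 10770}{11238 + \left(-66 - 106\right) \left(-91\right)} = - \frac{10673}{11238 - -15652} = - \frac{10673}{11238 + 15652} = - \frac{10673}{26890}$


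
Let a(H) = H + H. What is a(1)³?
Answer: 8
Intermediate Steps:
a(H) = 2*H
a(1)³ = (2*1)³ = 2³ = 8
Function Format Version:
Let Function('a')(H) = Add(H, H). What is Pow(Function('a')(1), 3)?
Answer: 8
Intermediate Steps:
Function('a')(H) = Mul(2, H)
Pow(Function('a')(1), 3) = Pow(Mul(2, 1), 3) = Pow(2, 3) = 8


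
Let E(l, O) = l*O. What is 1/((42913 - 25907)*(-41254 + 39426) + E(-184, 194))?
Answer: -1/31122664 ≈ -3.2131e-8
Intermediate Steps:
E(l, O) = O*l
1/((42913 - 25907)*(-41254 + 39426) + E(-184, 194)) = 1/((42913 - 25907)*(-41254 + 39426) + 194*(-184)) = 1/(17006*(-1828) - 35696) = 1/(-31086968 - 35696) = 1/(-31122664) = -1/31122664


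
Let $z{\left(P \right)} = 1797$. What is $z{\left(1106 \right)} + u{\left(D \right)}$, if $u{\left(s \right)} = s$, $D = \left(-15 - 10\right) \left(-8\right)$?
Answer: $1997$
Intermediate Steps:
$D = 200$ ($D = \left(-25\right) \left(-8\right) = 200$)
$z{\left(1106 \right)} + u{\left(D \right)} = 1797 + 200 = 1997$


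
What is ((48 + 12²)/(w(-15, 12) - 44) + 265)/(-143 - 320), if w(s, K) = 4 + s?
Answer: -14383/25465 ≈ -0.56481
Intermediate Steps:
((48 + 12²)/(w(-15, 12) - 44) + 265)/(-143 - 320) = ((48 + 12²)/((4 - 15) - 44) + 265)/(-143 - 320) = ((48 + 144)/(-11 - 44) + 265)/(-463) = (192/(-55) + 265)*(-1/463) = (192*(-1/55) + 265)*(-1/463) = (-192/55 + 265)*(-1/463) = (14383/55)*(-1/463) = -14383/25465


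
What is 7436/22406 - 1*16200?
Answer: -181484882/11203 ≈ -16200.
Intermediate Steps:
7436/22406 - 1*16200 = 7436*(1/22406) - 16200 = 3718/11203 - 16200 = -181484882/11203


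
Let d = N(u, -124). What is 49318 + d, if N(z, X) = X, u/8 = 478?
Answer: 49194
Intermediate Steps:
u = 3824 (u = 8*478 = 3824)
d = -124
49318 + d = 49318 - 124 = 49194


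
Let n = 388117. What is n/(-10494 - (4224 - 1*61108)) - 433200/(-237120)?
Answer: 12294567/1206140 ≈ 10.193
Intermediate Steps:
n/(-10494 - (4224 - 1*61108)) - 433200/(-237120) = 388117/(-10494 - (4224 - 1*61108)) - 433200/(-237120) = 388117/(-10494 - (4224 - 61108)) - 433200*(-1/237120) = 388117/(-10494 - 1*(-56884)) + 95/52 = 388117/(-10494 + 56884) + 95/52 = 388117/46390 + 95/52 = 12294567/1206140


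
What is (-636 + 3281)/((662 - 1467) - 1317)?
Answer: -2645/2122 ≈ -1.2465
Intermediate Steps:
(-636 + 3281)/((662 - 1467) - 1317) = 2645/(-805 - 1317) = 2645/(-2122) = 2645*(-1/2122) = -2645/2122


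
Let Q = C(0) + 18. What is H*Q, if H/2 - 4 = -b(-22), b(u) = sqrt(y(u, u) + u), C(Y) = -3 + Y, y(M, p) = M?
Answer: 120 - 60*I*sqrt(11) ≈ 120.0 - 199.0*I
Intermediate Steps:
b(u) = sqrt(2)*sqrt(u) (b(u) = sqrt(u + u) = sqrt(2*u) = sqrt(2)*sqrt(u))
H = 8 - 4*I*sqrt(11) (H = 8 + 2*(-sqrt(2)*sqrt(-22)) = 8 + 2*(-sqrt(2)*I*sqrt(22)) = 8 + 2*(-2*I*sqrt(11)) = 8 - 4*I*sqrt(11) ≈ 8.0 - 13.266*I)
Q = 15 (Q = (-3 + 0) + 18 = -3 + 18 = 15)
H*Q = (8 - 4*I*sqrt(11))*15 = 120 - 60*I*sqrt(11)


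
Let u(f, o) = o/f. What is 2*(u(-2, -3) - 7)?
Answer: -11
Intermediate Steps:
2*(u(-2, -3) - 7) = 2*(-3/(-2) - 7) = 2*(-3*(-½) - 7) = 2*(3/2 - 7) = 2*(-11/2) = -11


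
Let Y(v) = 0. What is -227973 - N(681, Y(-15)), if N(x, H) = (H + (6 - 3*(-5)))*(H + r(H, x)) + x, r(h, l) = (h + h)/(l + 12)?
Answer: -228654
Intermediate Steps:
r(h, l) = 2*h/(12 + l) (r(h, l) = (2*h)/(12 + l) = 2*h/(12 + l))
N(x, H) = x + (21 + H)*(H + 2*H/(12 + x)) (N(x, H) = (H + (6 - 3*(-5)))*(H + 2*H/(12 + x)) + x = (H + (6 + 15))*(H + 2*H/(12 + x)) + x = (H + 21)*(H + 2*H/(12 + x)) + x = (21 + H)*(H + 2*H/(12 + x)) + x = x + (21 + H)*(H + 2*H/(12 + x)))
-227973 - N(681, Y(-15)) = -227973 - (2*0² + 42*0 + (12 + 681)*(681 + 0² + 21*0))/(12 + 681) = -227973 - (2*0 + 0 + 693*(681 + 0 + 0))/693 = -227973 - (0 + 0 + 693*681)/693 = -227973 - (0 + 0 + 471933)/693 = -227973 - 471933/693 = -227973 - 1*681 = -227973 - 681 = -228654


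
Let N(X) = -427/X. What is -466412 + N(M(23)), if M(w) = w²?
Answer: -246732375/529 ≈ -4.6641e+5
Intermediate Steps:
-466412 + N(M(23)) = -466412 - 427/(23²) = -466412 - 427/529 = -246732375/529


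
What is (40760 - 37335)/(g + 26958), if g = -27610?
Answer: -3425/652 ≈ -5.2531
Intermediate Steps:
(40760 - 37335)/(g + 26958) = (40760 - 37335)/(-27610 + 26958) = 3425/(-652) = 3425*(-1/652) = -3425/652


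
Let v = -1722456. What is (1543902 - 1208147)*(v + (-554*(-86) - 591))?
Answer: -562524934265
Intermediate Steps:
(1543902 - 1208147)*(v + (-554*(-86) - 591)) = (1543902 - 1208147)*(-1722456 + (-554*(-86) - 591)) = 335755*(-1722456 + (47644 - 591)) = 335755*(-1722456 + 47053) = 335755*(-1675403) = -562524934265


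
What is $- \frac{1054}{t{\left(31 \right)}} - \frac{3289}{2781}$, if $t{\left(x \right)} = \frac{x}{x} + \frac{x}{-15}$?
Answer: $\frac{21957493}{22248} \approx 986.94$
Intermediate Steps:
$t{\left(x \right)} = 1 - \frac{x}{15}$ ($t{\left(x \right)} = 1 + x \left(- \frac{1}{15}\right) = 1 - \frac{x}{15}$)
$- \frac{1054}{t{\left(31 \right)}} - \frac{3289}{2781} = - \frac{1054}{1 - \frac{31}{15}} - \frac{3289}{2781} = - \frac{1054}{- \frac{16}{15}} - \frac{3289}{2781} = \left(-1054\right) \left(- \frac{15}{16}\right) - \frac{3289}{2781} = \frac{7905}{8} - \frac{3289}{2781} = \frac{21957493}{22248}$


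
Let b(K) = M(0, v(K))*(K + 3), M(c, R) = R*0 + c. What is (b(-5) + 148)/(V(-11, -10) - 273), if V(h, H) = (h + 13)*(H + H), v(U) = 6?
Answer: -148/313 ≈ -0.47284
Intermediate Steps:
M(c, R) = c (M(c, R) = 0 + c = c)
b(K) = 0 (b(K) = 0*(K + 3) = 0*(3 + K) = 0)
V(h, H) = 2*H*(13 + h) (V(h, H) = (13 + h)*(2*H) = 2*H*(13 + h))
(b(-5) + 148)/(V(-11, -10) - 273) = (0 + 148)/(2*(-10)*(13 - 11) - 273) = 148/(2*(-10)*2 - 273) = 148/(-40 - 273) = 148/(-313) = 148*(-1/313) = -148/313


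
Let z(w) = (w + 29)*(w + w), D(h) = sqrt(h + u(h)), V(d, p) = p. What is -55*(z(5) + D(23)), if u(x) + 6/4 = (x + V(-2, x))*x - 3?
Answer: -18700 - 55*sqrt(4306)/2 ≈ -20505.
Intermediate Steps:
u(x) = -9/2 + 2*x**2 (u(x) = -3/2 + ((x + x)*x - 3) = -3/2 + ((2*x)*x - 3) = -3/2 + (2*x**2 - 3) = -3/2 + (-3 + 2*x**2) = -9/2 + 2*x**2)
D(h) = sqrt(-9/2 + h + 2*h**2) (D(h) = sqrt(h + (-9/2 + 2*h**2)) = sqrt(-9/2 + h + 2*h**2))
z(w) = 2*w*(29 + w) (z(w) = (29 + w)*(2*w) = 2*w*(29 + w))
-55*(z(5) + D(23)) = -55*(2*5*(29 + 5) + sqrt(-18 + 4*23 + 8*23**2)/2) = -55*(2*5*34 + sqrt(-18 + 92 + 8*529)/2) = -55*(340 + sqrt(-18 + 92 + 4232)/2) = -55*(340 + sqrt(4306)/2) = -18700 - 55*sqrt(4306)/2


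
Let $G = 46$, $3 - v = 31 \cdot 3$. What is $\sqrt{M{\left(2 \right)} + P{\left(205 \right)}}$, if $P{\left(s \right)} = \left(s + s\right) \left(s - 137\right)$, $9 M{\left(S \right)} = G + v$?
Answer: $\frac{2 \sqrt{62719}}{3} \approx 166.96$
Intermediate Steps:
$v = -90$ ($v = 3 - 31 \cdot 3 = 3 - 93 = -90$)
$M{\left(S \right)} = - \frac{44}{9}$ ($M{\left(S \right)} = \frac{46 - 90}{9} = \frac{1}{9} \left(-44\right) = - \frac{44}{9}$)
$P{\left(s \right)} = 2 s \left(-137 + s\right)$
$\sqrt{M{\left(2 \right)} + P{\left(205 \right)}} = \sqrt{- \frac{44}{9} + 2 \cdot 205 \left(-137 + 205\right)} = \sqrt{- \frac{44}{9} + 2 \cdot 205 \cdot 68} = \sqrt{- \frac{44}{9} + 27880} = \sqrt{\frac{250876}{9}} = \frac{2 \sqrt{62719}}{3}$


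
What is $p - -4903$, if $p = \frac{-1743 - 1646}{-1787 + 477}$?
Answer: $\frac{6426319}{1310} \approx 4905.6$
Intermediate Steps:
$p = \frac{3389}{1310}$ ($p = - \frac{3389}{-1310} = \left(-3389\right) \left(- \frac{1}{1310}\right) = \frac{3389}{1310} \approx 2.587$)
$p - -4903 = \frac{3389}{1310} - -4903 = \frac{3389}{1310} + 4903 = \frac{6426319}{1310}$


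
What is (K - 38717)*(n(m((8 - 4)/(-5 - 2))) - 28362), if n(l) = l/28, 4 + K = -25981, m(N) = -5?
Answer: 25691255491/14 ≈ 1.8351e+9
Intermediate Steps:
K = -25985 (K = -4 - 25981 = -25985)
n(l) = l/28 (n(l) = l*(1/28) = l/28)
(K - 38717)*(n(m((8 - 4)/(-5 - 2))) - 28362) = (-25985 - 38717)*((1/28)*(-5) - 28362) = -64702*(-5/28 - 28362) = -64702*(-794141/28) = 25691255491/14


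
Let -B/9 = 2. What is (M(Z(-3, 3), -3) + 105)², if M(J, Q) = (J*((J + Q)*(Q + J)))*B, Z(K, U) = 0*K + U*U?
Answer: 32798529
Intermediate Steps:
B = -18 (B = -9*2 = -18)
Z(K, U) = U² (Z(K, U) = 0 + U² = U²)
M(J, Q) = -18*J*(J + Q)² (M(J, Q) = (J*((J + Q)*(Q + J)))*(-18) = (J*((J + Q)*(J + Q)))*(-18) = (J*(J + Q)²)*(-18) = -18*J*(J + Q)²)
(M(Z(-3, 3), -3) + 105)² = (-18*3²*(3² - 3)² + 105)² = (-18*9*(9 - 3)² + 105)² = (-18*9*6² + 105)² = (-18*9*36 + 105)² = (-5832 + 105)² = (-5727)² = 32798529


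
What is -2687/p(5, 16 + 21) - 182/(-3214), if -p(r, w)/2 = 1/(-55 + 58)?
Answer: 12954209/3214 ≈ 4030.6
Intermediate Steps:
p(r, w) = -⅔ (p(r, w) = -2/(-55 + 58) = -2/3 = -2*⅓ = -⅔)
-2687/p(5, 16 + 21) - 182/(-3214) = -2687/(-⅔) - 182/(-3214) = -2687*(-3/2) - 182*(-1/3214) = 8061/2 + 91/1607 = 12954209/3214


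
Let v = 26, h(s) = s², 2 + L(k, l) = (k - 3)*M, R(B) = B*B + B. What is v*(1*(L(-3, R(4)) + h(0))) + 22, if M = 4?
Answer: -654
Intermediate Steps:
R(B) = B + B² (R(B) = B² + B = B + B²)
L(k, l) = -14 + 4*k (L(k, l) = -2 + (k - 3)*4 = -2 + (-3 + k)*4 = -2 + (-12 + 4*k) = -14 + 4*k)
v*(1*(L(-3, R(4)) + h(0))) + 22 = 26*(1*((-14 + 4*(-3)) + 0²)) + 22 = 26*(1*((-14 - 12) + 0)) + 22 = 26*(1*(-26 + 0)) + 22 = 26*(1*(-26)) + 22 = 26*(-26) + 22 = -676 + 22 = -654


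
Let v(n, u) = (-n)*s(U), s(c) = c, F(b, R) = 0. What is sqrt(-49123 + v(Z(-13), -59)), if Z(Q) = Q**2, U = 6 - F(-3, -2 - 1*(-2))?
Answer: I*sqrt(50137) ≈ 223.91*I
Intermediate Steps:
U = 6 (U = 6 - 1*0 = 6 + 0 = 6)
v(n, u) = -6*n (v(n, u) = -n*6 = -6*n)
sqrt(-49123 + v(Z(-13), -59)) = sqrt(-49123 - 6*(-13)**2) = sqrt(-49123 - 6*169) = sqrt(-49123 - 1014) = sqrt(-50137) = I*sqrt(50137)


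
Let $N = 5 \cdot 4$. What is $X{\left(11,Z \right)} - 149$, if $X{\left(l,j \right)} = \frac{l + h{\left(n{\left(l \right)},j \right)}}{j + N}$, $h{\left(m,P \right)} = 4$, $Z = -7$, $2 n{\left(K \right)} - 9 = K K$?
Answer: $- \frac{1922}{13} \approx -147.85$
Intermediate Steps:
$n{\left(K \right)} = \frac{9}{2} + \frac{K^{2}}{2}$ ($n{\left(K \right)} = \frac{9}{2} + \frac{K K}{2} = \frac{9}{2} + \frac{K^{2}}{2}$)
$N = 20$
$X{\left(l,j \right)} = \frac{4 + l}{20 + j}$ ($X{\left(l,j \right)} = \frac{l + 4}{j + 20} = \frac{4 + l}{20 + j}$)
$X{\left(11,Z \right)} - 149 = \frac{4 + 11}{20 - 7} - 149 = \frac{1}{13} \cdot 15 - 149 = \frac{15}{13} - 149 = - \frac{1922}{13}$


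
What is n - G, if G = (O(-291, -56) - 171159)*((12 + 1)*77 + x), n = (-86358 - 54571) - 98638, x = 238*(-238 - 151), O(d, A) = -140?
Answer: -15687973286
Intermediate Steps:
x = -92582 (x = 238*(-389) = -92582)
n = -239567 (n = -140929 - 98638 = -239567)
G = 15687733719 (G = (-140 - 171159)*((12 + 1)*77 - 92582) = -171299*(13*77 - 92582) = -171299*(1001 - 92582) = -171299*(-91581) = 15687733719)
n - G = -239567 - 1*15687733719 = -239567 - 15687733719 = -15687973286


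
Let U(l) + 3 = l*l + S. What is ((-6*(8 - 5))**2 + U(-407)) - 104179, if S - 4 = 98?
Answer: 61893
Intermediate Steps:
S = 102 (S = 4 + 98 = 102)
U(l) = 99 + l**2 (U(l) = -3 + (l*l + 102) = -3 + (l**2 + 102) = -3 + (102 + l**2) = 99 + l**2)
((-6*(8 - 5))**2 + U(-407)) - 104179 = ((-6*(8 - 5))**2 + (99 + (-407)**2)) - 104179 = ((-6*3)**2 + (99 + 165649)) - 104179 = ((-18)**2 + 165748) - 104179 = (324 + 165748) - 104179 = 166072 - 104179 = 61893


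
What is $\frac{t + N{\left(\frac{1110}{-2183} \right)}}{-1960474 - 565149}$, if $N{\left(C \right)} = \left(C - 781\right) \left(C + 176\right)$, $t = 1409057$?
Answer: $- \frac{4427514831}{8791693663} \approx -0.5036$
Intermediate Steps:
$N{\left(C \right)} = \left(-781 + C\right) \left(176 + C\right)$
$\frac{t + N{\left(\frac{1110}{-2183} \right)}}{-1960474 - 565149} = \frac{1409057 - \left(137456 - \frac{900}{3481} + 605 \cdot 1110 \frac{1}{-2183}\right)}{-1960474 - 565149} = \frac{1409057 - \left(137456 - \frac{900}{3481} + 605 \cdot 1110 \left(- \frac{1}{2183}\right)\right)}{-2525623} = \left(1409057 - \left(\frac{8091754}{59} - \frac{900}{3481}\right)\right) \left(- \frac{1}{2525623}\right) = \left(1409057 + \left(-137456 + \frac{900}{3481} + \frac{18150}{59}\right)\right) \left(- \frac{1}{2525623}\right) = \left(1409057 - \frac{477412586}{3481}\right) \left(- \frac{1}{2525623}\right) = \frac{4427514831}{3481} \left(- \frac{1}{2525623}\right) = - \frac{4427514831}{8791693663}$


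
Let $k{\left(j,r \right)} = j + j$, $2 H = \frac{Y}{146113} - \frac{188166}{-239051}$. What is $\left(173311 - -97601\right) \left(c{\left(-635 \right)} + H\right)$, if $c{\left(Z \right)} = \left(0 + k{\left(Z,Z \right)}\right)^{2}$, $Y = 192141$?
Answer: $\frac{412490229370338926112}{944012399} \approx 4.3695 \cdot 10^{11}$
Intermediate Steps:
$H = \frac{1984459377}{1888024798}$ ($H = \frac{\frac{192141}{146113} - \frac{188166}{-239051}}{2} = \frac{192141 \cdot \frac{1}{146113} - - \frac{188166}{239051}}{2} = \frac{\frac{5193}{3949} + \frac{188166}{239051}}{2} = \frac{1}{2} \cdot \frac{1984459377}{944012399} = \frac{1984459377}{1888024798} \approx 1.0511$)
$k{\left(j,r \right)} = 2 j$
$c{\left(Z \right)} = 4 Z^{2}$ ($c{\left(Z \right)} = \left(0 + 2 Z\right)^{2} = \left(2 Z\right)^{2} = 4 Z^{2}$)
$\left(173311 - -97601\right) \left(c{\left(-635 \right)} + H\right) = \left(173311 - -97601\right) \left(4 \left(-635\right)^{2} + \frac{1984459377}{1888024798}\right) = \left(173311 + 97601\right) \left(4 \cdot 403225 + \frac{1984459377}{1888024798}\right) = 270912 \left(1612900 + \frac{1984459377}{1888024798}\right) = 270912 \cdot \frac{3045197181153577}{1888024798} = \frac{412490229370338926112}{944012399}$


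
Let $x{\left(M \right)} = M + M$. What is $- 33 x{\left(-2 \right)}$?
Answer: $132$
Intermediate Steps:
$x{\left(M \right)} = 2 M$
$- 33 x{\left(-2 \right)} = - 33 \cdot 2 \left(-2\right) = \left(-33\right) \left(-4\right) = 132$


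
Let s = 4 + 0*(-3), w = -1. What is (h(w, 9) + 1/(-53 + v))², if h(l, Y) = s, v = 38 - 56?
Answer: 80089/5041 ≈ 15.888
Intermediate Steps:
v = -18
s = 4 (s = 4 + 0 = 4)
h(l, Y) = 4
(h(w, 9) + 1/(-53 + v))² = (4 + 1/(-53 - 18))² = (4 + 1/(-71))² = (4 - 1/71)² = (283/71)² = 80089/5041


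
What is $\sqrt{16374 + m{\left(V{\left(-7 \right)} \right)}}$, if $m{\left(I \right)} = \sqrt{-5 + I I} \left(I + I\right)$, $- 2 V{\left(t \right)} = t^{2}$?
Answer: $\frac{\sqrt{65496 - 98 \sqrt{2381}}}{2} \approx 123.2$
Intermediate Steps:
$V{\left(t \right)} = - \frac{t^{2}}{2}$
$m{\left(I \right)} = 2 I \sqrt{-5 + I^{2}}$ ($m{\left(I \right)} = \sqrt{-5 + I^{2}} \cdot 2 I = 2 I \sqrt{-5 + I^{2}}$)
$\sqrt{16374 + m{\left(V{\left(-7 \right)} \right)}} = \sqrt{16374 + 2 \left(- \frac{\left(-7\right)^{2}}{2}\right) \sqrt{-5 + \left(- \frac{\left(-7\right)^{2}}{2}\right)^{2}}} = \sqrt{16374 + 2 \left(\left(- \frac{1}{2}\right) 49\right) \sqrt{-5 + \left(\left(- \frac{1}{2}\right) 49\right)^{2}}} = \sqrt{16374 + 2 \left(- \frac{49}{2}\right) \sqrt{-5 + \left(- \frac{49}{2}\right)^{2}}} = \sqrt{16374 + 2 \left(- \frac{49}{2}\right) \sqrt{-5 + \frac{2401}{4}}} = \sqrt{16374 + 2 \left(- \frac{49}{2}\right) \sqrt{\frac{2381}{4}}} = \sqrt{16374 + 2 \left(- \frac{49}{2}\right) \frac{\sqrt{2381}}{2}} = \sqrt{16374 - \frac{49 \sqrt{2381}}{2}}$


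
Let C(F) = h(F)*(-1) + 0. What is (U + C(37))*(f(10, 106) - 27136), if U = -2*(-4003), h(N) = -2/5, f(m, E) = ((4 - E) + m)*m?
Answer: -1123137792/5 ≈ -2.2463e+8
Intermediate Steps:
f(m, E) = m*(4 + m - E) (f(m, E) = (4 + m - E)*m = m*(4 + m - E))
h(N) = -⅖ (h(N) = -2*⅕ = -⅖)
U = 8006
C(F) = ⅖ (C(F) = -⅖*(-1) + 0 = ⅖ + 0 = ⅖)
(U + C(37))*(f(10, 106) - 27136) = (8006 + ⅖)*(10*(4 + 10 - 1*106) - 27136) = 40032*(10*(4 + 10 - 106) - 27136)/5 = 40032*(10*(-92) - 27136)/5 = 40032*(-920 - 27136)/5 = (40032/5)*(-28056) = -1123137792/5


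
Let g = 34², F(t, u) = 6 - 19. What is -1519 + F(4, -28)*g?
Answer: -16547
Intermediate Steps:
F(t, u) = -13
g = 1156
-1519 + F(4, -28)*g = -1519 - 13*1156 = -1519 - 15028 = -16547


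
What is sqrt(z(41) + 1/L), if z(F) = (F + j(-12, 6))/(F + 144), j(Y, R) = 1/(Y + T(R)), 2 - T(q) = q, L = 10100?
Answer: sqrt(1236659251)/74740 ≈ 0.47051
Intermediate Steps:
T(q) = 2 - q
j(Y, R) = 1/(2 + Y - R) (j(Y, R) = 1/(Y + (2 - R)) = 1/(2 + Y - R))
z(F) = (-1/16 + F)/(144 + F) (z(F) = (F + 1/(2 - 12 - 1*6))/(F + 144) = (F + 1/(2 - 12 - 6))/(144 + F) = (F + 1/(-16))/(144 + F) = (F - 1/16)/(144 + F) = (-1/16 + F)/(144 + F))
sqrt(z(41) + 1/L) = sqrt((-1/16 + 41)/(144 + 41) + 1/10100) = sqrt((655/16)/185 + 1/10100) = sqrt((1/185)*(655/16) + 1/10100) = sqrt(131/592 + 1/10100) = sqrt(330923/1494800) = sqrt(1236659251)/74740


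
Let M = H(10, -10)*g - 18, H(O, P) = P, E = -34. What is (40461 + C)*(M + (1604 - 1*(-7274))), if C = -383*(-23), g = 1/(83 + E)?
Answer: 21389585100/49 ≈ 4.3652e+8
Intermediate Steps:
g = 1/49 (g = 1/(83 - 34) = 1/49 ≈ 0.020408)
M = -892/49 (M = -10*1/49 - 18 = -10/49 - 18 = -892/49 ≈ -18.204)
C = 8809
(40461 + C)*(M + (1604 - 1*(-7274))) = (40461 + 8809)*(-892/49 + (1604 - 1*(-7274))) = 49270*(-892/49 + (1604 + 7274)) = 49270*(-892/49 + 8878) = 49270*(434130/49) = 21389585100/49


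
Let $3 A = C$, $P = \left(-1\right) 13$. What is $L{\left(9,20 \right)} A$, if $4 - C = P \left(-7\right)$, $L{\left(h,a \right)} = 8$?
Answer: $-232$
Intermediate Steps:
$P = -13$
$C = -87$ ($C = 4 - \left(-13\right) \left(-7\right) = 4 - 91 = -87$)
$A = -29$ ($A = \frac{1}{3} \left(-87\right) = -29$)
$L{\left(9,20 \right)} A = 8 \left(-29\right) = -232$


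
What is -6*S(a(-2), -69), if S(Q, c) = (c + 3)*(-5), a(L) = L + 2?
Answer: -1980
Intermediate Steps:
a(L) = 2 + L
S(Q, c) = -15 - 5*c (S(Q, c) = (3 + c)*(-5) = -15 - 5*c)
-6*S(a(-2), -69) = -6*(-15 - 5*(-69)) = -6*(-15 + 345) = -6*330 = -1980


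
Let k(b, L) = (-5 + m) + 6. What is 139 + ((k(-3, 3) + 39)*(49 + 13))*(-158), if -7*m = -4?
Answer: -2781091/7 ≈ -3.9730e+5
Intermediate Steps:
m = 4/7 (m = -⅐*(-4) = 4/7 ≈ 0.57143)
k(b, L) = 11/7 (k(b, L) = (-5 + 4/7) + 6 = -31/7 + 6 = 11/7)
139 + ((k(-3, 3) + 39)*(49 + 13))*(-158) = 139 + ((11/7 + 39)*(49 + 13))*(-158) = 139 + ((284/7)*62)*(-158) = 139 + (17608/7)*(-158) = 139 - 2782064/7 = -2781091/7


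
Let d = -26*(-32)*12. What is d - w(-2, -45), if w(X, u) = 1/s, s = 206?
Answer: 2056703/206 ≈ 9984.0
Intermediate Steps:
w(X, u) = 1/206
d = 9984 (d = 832*12 = 9984)
d - w(-2, -45) = 9984 - 1*1/206 = 9984 - 1/206 = 2056703/206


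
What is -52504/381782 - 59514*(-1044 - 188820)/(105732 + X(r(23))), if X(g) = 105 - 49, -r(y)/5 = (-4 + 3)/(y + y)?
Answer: 539245673621240/5048494277 ≈ 1.0681e+5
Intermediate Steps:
r(y) = 5/(2*y) (r(y) = -5*(-4 + 3)/(y + y) = -(-5)/(2*y) = 5/(2*y))
X(g) = 56
-52504/381782 - 59514*(-1044 - 188820)/(105732 + X(r(23))) = -52504/381782 - 59514*(-1044 - 188820)/(105732 + 56) = -52504*1/381782 - 59514/(105788/(-189864)) = -26252/190891 - 59514/(105788*(-1/189864)) = -26252/190891 - 59514/(-26447/47466) = -26252/190891 - 59514*(-47466/26447) = -26252/190891 + 2824891524/26447 = 539245673621240/5048494277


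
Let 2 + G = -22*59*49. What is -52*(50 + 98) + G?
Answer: -71300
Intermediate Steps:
G = -63604 (G = -2 - 22*59*49 = -2 - 1298*49 = -2 - 63602 = -63604)
-52*(50 + 98) + G = -52*(50 + 98) - 63604 = -52*148 - 63604 = -7696 - 63604 = -71300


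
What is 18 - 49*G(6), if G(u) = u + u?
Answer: -570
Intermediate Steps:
G(u) = 2*u
18 - 49*G(6) = 18 - 98*6 = 18 - 49*12 = 18 - 588 = -570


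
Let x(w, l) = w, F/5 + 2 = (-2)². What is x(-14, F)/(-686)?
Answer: 1/49 ≈ 0.020408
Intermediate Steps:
F = 10 (F = -10 + 5*(-2)² = -10 + 5*4 = -10 + 20 = 10)
x(-14, F)/(-686) = -14/(-686) = -14*(-1/686) = 1/49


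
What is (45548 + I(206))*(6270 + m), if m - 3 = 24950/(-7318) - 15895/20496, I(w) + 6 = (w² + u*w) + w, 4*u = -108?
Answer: 19421496411766237/37497432 ≈ 5.1794e+8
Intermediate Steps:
u = -27 (u = (¼)*(-108) = -27)
I(w) = -6 + w² - 26*w (I(w) = -6 + ((w² - 27*w) + w) = -6 + (w² - 26*w) = -6 + w² - 26*w)
m = -88862813/74994864 (m = 3 + (24950/(-7318) - 15895/20496) = 3 + (24950*(-1/7318) - 15895*1/20496) = 3 + (-12475/3659 - 15895/20496) = 3 - 313847405/74994864 = -88862813/74994864 ≈ -1.1849)
(45548 + I(206))*(6270 + m) = (45548 + (-6 + 206² - 26*206))*(6270 - 88862813/74994864) = (45548 + (-6 + 42436 - 5356))*(470128934467/74994864) = (45548 + 37074)*(470128934467/74994864) = 82622*(470128934467/74994864) = 19421496411766237/37497432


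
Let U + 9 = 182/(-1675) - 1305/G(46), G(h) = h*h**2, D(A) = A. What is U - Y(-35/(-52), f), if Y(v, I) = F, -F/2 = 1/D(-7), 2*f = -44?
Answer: -10736764189/1141264600 ≈ -9.4078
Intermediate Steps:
f = -22 (f = (1/2)*(-44) = -22)
G(h) = h**3
F = 2/7 (F = -2/(-7) = -2*(-1/7) = 2/7 ≈ 0.28571)
Y(v, I) = 2/7
U = -1487241227/163037800 (U = -9 + (182/(-1675) - 1305/(46**3)) = -9 + (182*(-1/1675) - 1305/97336) = -9 + (-182/1675 - 1305*1/97336) = -9 + (-182/1675 - 1305/97336) = -9 - 19901027/163037800 = -1487241227/163037800 ≈ -9.1221)
U - Y(-35/(-52), f) = -1487241227/163037800 - 1*2/7 = -1487241227/163037800 - 2/7 = -10736764189/1141264600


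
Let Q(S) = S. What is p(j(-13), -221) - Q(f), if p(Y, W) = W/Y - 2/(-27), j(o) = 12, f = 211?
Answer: -24769/108 ≈ -229.34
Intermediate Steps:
p(Y, W) = 2/27 + W/Y (p(Y, W) = W/Y - 2*(-1/27) = W/Y + 2/27 = 2/27 + W/Y)
p(j(-13), -221) - Q(f) = (2/27 - 221/12) - 1*211 = (2/27 - 221*1/12) - 211 = (2/27 - 221/12) - 211 = -1981/108 - 211 = -24769/108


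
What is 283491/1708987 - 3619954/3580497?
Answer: -5171415651571/6119022826539 ≈ -0.84514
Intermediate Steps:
283491/1708987 - 3619954/3580497 = -5171415651571/6119022826539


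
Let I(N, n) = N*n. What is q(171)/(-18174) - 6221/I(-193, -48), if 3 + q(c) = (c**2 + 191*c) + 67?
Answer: -38172971/9353552 ≈ -4.0811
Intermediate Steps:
q(c) = 64 + c**2 + 191*c (q(c) = -3 + ((c**2 + 191*c) + 67) = -3 + (67 + c**2 + 191*c) = 64 + c**2 + 191*c)
q(171)/(-18174) - 6221/I(-193, -48) = (64 + 171**2 + 191*171)/(-18174) - 6221/((-193*(-48))) = (64 + 29241 + 32661)*(-1/18174) - 6221/9264 = 61966*(-1/18174) - 6221*1/9264 = -30983/9087 - 6221/9264 = -38172971/9353552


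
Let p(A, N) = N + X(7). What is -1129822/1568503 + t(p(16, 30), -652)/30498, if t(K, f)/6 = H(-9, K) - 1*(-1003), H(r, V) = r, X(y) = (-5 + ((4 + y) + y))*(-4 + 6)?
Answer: -4183793244/7972700749 ≈ -0.52477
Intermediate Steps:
X(y) = -2 + 4*y (X(y) = (-5 + (4 + 2*y))*2 = (-1 + 2*y)*2 = -2 + 4*y)
p(A, N) = 26 + N (p(A, N) = N + (-2 + 4*7) = N + (-2 + 28) = N + 26 = 26 + N)
t(K, f) = 5964 (t(K, f) = 6*(-9 - 1*(-1003)) = 6*(-9 + 1003) = 6*994 = 5964)
-1129822/1568503 + t(p(16, 30), -652)/30498 = -1129822/1568503 + 5964/30498 = -1129822*1/1568503 + 5964*(1/30498) = -1129822/1568503 + 994/5083 = -4183793244/7972700749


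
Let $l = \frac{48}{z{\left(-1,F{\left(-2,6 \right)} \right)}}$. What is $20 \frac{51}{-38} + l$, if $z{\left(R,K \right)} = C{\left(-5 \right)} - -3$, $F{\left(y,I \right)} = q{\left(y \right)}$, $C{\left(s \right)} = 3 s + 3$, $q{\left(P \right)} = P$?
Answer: $- \frac{1834}{57} \approx -32.175$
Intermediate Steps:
$C{\left(s \right)} = 3 + 3 s$
$F{\left(y,I \right)} = y$
$z{\left(R,K \right)} = -9$ ($z{\left(R,K \right)} = \left(3 + 3 \left(-5\right)\right) - -3 = \left(3 - 15\right) + 3 = -12 + 3 = -9$)
$l = - \frac{16}{3}$ ($l = \frac{48}{-9} = 48 \left(- \frac{1}{9}\right) = - \frac{16}{3} \approx -5.3333$)
$20 \frac{51}{-38} + l = 20 \frac{51}{-38} - \frac{16}{3} = 20 \cdot 51 \left(- \frac{1}{38}\right) - \frac{16}{3} = 20 \left(- \frac{51}{38}\right) - \frac{16}{3} = - \frac{510}{19} - \frac{16}{3} = - \frac{1834}{57}$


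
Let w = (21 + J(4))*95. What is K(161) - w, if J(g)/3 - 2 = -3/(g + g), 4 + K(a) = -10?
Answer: -19777/8 ≈ -2472.1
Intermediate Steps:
K(a) = -14 (K(a) = -4 - 10 = -14)
J(g) = 6 - 9/(2*g) (J(g) = 6 + 3*(-3/(g + g)) = 6 + 3*(-3*1/(2*g)) = 6 + 3*(-3/(2*g)) = 6 - 9/(2*g))
w = 19665/8 (w = (21 + (6 - 9/2/4))*95 = (21 + (6 - 9/2*1/4))*95 = (21 + (6 - 9/8))*95 = (21 + 39/8)*95 = (207/8)*95 = 19665/8 ≈ 2458.1)
K(161) - w = -14 - 1*19665/8 = -14 - 19665/8 = -19777/8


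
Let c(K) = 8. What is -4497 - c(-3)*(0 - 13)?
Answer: -4393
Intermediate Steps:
-4497 - c(-3)*(0 - 13) = -4497 - 8*(0 - 13) = -4497 - 8*(-13) = -4497 - 1*(-104) = -4497 + 104 = -4393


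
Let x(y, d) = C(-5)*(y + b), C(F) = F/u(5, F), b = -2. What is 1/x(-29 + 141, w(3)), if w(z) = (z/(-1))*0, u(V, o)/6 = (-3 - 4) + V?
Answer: 6/275 ≈ 0.021818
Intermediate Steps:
u(V, o) = -42 + 6*V (u(V, o) = 6*((-3 - 4) + V) = 6*(-7 + V) = -42 + 6*V)
w(z) = 0 (w(z) = (z*(-1))*0 = -z*0 = 0)
C(F) = -F/12 (C(F) = F/(-42 + 6*5) = F/(-42 + 30) = F/(-12) = F*(-1/12) = -F/12)
x(y, d) = -⅚ + 5*y/12 (x(y, d) = (-1/12*(-5))*(y - 2) = 5*(-2 + y)/12 = -⅚ + 5*y/12)
1/x(-29 + 141, w(3)) = 1/(-⅚ + 5*(-29 + 141)/12) = 1/(-⅚ + (5/12)*112) = 1/(-⅚ + 140/3) = 1/(275/6) = 6/275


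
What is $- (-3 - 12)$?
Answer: $15$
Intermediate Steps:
$- (-3 - 12) = \left(-1\right) \left(-15\right) = 15$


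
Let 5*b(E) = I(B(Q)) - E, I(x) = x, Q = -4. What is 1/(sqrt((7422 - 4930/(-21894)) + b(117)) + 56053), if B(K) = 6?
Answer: 3068060955/171973615670237 - sqrt(22169885089830)/171973615670237 ≈ 1.7813e-5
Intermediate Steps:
b(E) = 6/5 - E/5 (b(E) = (6 - E)/5 = 6/5 - E/5)
1/(sqrt((7422 - 4930/(-21894)) + b(117)) + 56053) = 1/(sqrt((7422 - 4930/(-21894)) + (6/5 - 1/5*117)) + 56053) = 1/(sqrt((7422 - 4930*(-1/21894)) + (6/5 - 117/5)) + 56053) = 1/(sqrt((7422 + 2465/10947) - 111/5) + 56053) = 1/(sqrt(81251099/10947 - 111/5) + 56053) = 1/(sqrt(405040378/54735) + 56053) = 1/(sqrt(22169885089830)/54735 + 56053) = 1/(56053 + sqrt(22169885089830)/54735)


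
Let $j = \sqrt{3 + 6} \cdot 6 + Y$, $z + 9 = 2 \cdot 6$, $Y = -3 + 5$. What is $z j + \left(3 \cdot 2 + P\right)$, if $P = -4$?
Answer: $62$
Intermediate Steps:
$Y = 2$
$z = 3$ ($z = -9 + 2 \cdot 6 = -9 + 12 = 3$)
$j = 20$ ($j = \sqrt{3 + 6} \cdot 6 + 2 = \sqrt{9} \cdot 6 + 2 = 3 \cdot 6 + 2 = 18 + 2 = 20$)
$z j + \left(3 \cdot 2 + P\right) = 3 \cdot 20 + \left(3 \cdot 2 - 4\right) = 60 + \left(6 - 4\right) = 60 + 2 = 62$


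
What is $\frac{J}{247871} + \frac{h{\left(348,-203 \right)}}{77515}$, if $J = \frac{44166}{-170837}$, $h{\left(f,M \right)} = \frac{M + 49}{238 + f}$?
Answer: $- \frac{4263699982649}{961747413387731165} \approx -4.4333 \cdot 10^{-6}$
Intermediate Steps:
$h{\left(f,M \right)} = \frac{49 + M}{238 + f}$
$J = - \frac{44166}{170837}$ ($J = 44166 \left(- \frac{1}{170837}\right) = - \frac{44166}{170837} \approx -0.25853$)
$\frac{J}{247871} + \frac{h{\left(348,-203 \right)}}{77515} = - \frac{44166}{170837 \cdot 247871} + \frac{\frac{1}{238 + 348} \left(49 - 203\right)}{77515} = \left(- \frac{44166}{170837}\right) \frac{1}{247871} + \frac{1}{586} \left(-154\right) \frac{1}{77515} = - \frac{44166}{42345538027} + \frac{1}{586} \left(-154\right) \frac{1}{77515} = - \frac{44166}{42345538027} - \frac{77}{22711895} = - \frac{4263699982649}{961747413387731165}$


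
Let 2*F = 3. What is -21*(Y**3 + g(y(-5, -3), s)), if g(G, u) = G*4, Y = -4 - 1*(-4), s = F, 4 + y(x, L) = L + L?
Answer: 840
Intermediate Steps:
y(x, L) = -4 + 2*L (y(x, L) = -4 + (L + L) = -4 + 2*L)
F = 3/2 (F = (1/2)*3 = 3/2 ≈ 1.5000)
s = 3/2 ≈ 1.5000
Y = 0 (Y = -4 + 4 = 0)
g(G, u) = 4*G
-21*(Y**3 + g(y(-5, -3), s)) = -21*(0**3 + 4*(-4 + 2*(-3))) = -21*(0 + 4*(-4 - 6)) = -21*(0 + 4*(-10)) = -21*(0 - 40) = -21*(-40) = 840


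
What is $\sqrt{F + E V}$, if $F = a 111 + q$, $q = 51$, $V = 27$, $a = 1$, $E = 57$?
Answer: $9 \sqrt{21} \approx 41.243$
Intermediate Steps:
$F = 162$ ($F = 1 \cdot 111 + 51 = 111 + 51 = 162$)
$\sqrt{F + E V} = \sqrt{162 + 57 \cdot 27} = \sqrt{162 + 1539} = \sqrt{1701} = 9 \sqrt{21}$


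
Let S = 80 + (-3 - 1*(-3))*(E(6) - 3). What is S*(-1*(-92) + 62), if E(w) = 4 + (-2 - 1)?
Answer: 12320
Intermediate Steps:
E(w) = 1 (E(w) = 4 - 3 = 1)
S = 80 (S = 80 + (-3 - 1*(-3))*(1 - 3) = 80 + (-3 + 3)*(-2) = 80 + 0*(-2) = 80 + 0 = 80)
S*(-1*(-92) + 62) = 80*(-1*(-92) + 62) = 80*(92 + 62) = 80*154 = 12320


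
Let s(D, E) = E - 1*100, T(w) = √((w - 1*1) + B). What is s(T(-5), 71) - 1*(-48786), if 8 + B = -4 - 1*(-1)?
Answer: 48757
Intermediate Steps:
B = -11 (B = -8 + (-4 - 1*(-1)) = -8 + (-4 + 1) = -8 - 3 = -11)
T(w) = √(-12 + w) (T(w) = √((w - 1*1) - 11) = √((w - 1) - 11) = √((-1 + w) - 11) = √(-12 + w))
s(D, E) = -100 + E (s(D, E) = E - 100 = -100 + E)
s(T(-5), 71) - 1*(-48786) = (-100 + 71) - 1*(-48786) = -29 + 48786 = 48757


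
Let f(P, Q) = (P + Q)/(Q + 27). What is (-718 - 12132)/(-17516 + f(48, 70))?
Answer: 623225/849467 ≈ 0.73367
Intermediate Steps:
f(P, Q) = (P + Q)/(27 + Q)
(-718 - 12132)/(-17516 + f(48, 70)) = (-718 - 12132)/(-17516 + (48 + 70)/(27 + 70)) = -12850/(-17516 + 118/97) = -12850/(-1698934/97) = -12850*(-97/1698934) = 623225/849467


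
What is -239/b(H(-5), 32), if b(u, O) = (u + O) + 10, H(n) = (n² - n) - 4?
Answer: -239/68 ≈ -3.5147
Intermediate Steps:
H(n) = -4 + n² - n
b(u, O) = 10 + O + u (b(u, O) = (O + u) + 10 = 10 + O + u)
-239/b(H(-5), 32) = -239/(10 + 32 + (-4 + (-5)² - 1*(-5))) = -239/(10 + 32 + (-4 + 25 + 5)) = -239/(10 + 32 + 26) = -239/68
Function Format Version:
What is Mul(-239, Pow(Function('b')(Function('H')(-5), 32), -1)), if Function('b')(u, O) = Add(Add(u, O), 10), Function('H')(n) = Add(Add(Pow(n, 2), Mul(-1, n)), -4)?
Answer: Rational(-239, 68) ≈ -3.5147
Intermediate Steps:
Function('H')(n) = Add(-4, Pow(n, 2), Mul(-1, n))
Function('b')(u, O) = Add(10, O, u) (Function('b')(u, O) = Add(Add(O, u), 10) = Add(10, O, u))
Mul(-239, Pow(Function('b')(Function('H')(-5), 32), -1)) = Mul(-239, Pow(Add(10, 32, Add(-4, Pow(-5, 2), Mul(-1, -5))), -1)) = Mul(-239, Pow(Add(10, 32, Add(-4, 25, 5)), -1)) = Mul(-239, Pow(Add(10, 32, 26), -1)) = Mul(-239, Pow(68, -1)) = Mul(-239, Rational(1, 68)) = Rational(-239, 68)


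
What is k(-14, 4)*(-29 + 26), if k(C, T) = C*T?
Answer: 168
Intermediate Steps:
k(-14, 4)*(-29 + 26) = (-14*4)*(-29 + 26) = -56*(-3) = 168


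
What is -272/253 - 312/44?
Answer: -2066/253 ≈ -8.1660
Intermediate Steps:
-272/253 - 312/44 = -272*1/253 - 312*1/44 = -272/253 - 78/11 = -2066/253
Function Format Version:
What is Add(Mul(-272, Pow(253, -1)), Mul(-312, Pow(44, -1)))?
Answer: Rational(-2066, 253) ≈ -8.1660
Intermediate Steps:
Add(Mul(-272, Pow(253, -1)), Mul(-312, Pow(44, -1))) = Add(Mul(-272, Rational(1, 253)), Mul(-312, Rational(1, 44))) = Add(Rational(-272, 253), Rational(-78, 11)) = Rational(-2066, 253)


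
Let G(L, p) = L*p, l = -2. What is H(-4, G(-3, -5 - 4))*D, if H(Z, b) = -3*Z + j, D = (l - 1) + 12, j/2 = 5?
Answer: 198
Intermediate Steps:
j = 10 (j = 2*5 = 10)
D = 9 (D = (-2 - 1) + 12 = -3 + 12 = 9)
H(Z, b) = 10 - 3*Z (H(Z, b) = -3*Z + 10 = 10 - 3*Z)
H(-4, G(-3, -5 - 4))*D = (10 - 3*(-4))*9 = (10 + 12)*9 = 22*9 = 198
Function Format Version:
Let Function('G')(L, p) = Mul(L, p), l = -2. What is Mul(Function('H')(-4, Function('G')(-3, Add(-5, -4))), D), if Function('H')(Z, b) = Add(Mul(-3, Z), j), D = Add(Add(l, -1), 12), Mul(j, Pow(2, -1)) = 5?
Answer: 198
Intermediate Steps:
j = 10 (j = Mul(2, 5) = 10)
D = 9 (D = Add(Add(-2, -1), 12) = Add(-3, 12) = 9)
Function('H')(Z, b) = Add(10, Mul(-3, Z)) (Function('H')(Z, b) = Add(Mul(-3, Z), 10) = Add(10, Mul(-3, Z)))
Mul(Function('H')(-4, Function('G')(-3, Add(-5, -4))), D) = Mul(Add(10, Mul(-3, -4)), 9) = Mul(Add(10, 12), 9) = Mul(22, 9) = 198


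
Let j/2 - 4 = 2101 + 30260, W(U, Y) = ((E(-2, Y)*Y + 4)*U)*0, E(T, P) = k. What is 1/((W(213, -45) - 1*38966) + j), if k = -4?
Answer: 1/25764 ≈ 3.8814e-5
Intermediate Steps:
E(T, P) = -4
W(U, Y) = 0 (W(U, Y) = ((-4*Y + 4)*U)*0 = ((4 - 4*Y)*U)*0 = (U*(4 - 4*Y))*0 = 0)
j = 64730 (j = 8 + 2*(2101 + 30260) = 8 + 2*32361 = 8 + 64722 = 64730)
1/((W(213, -45) - 1*38966) + j) = 1/((0 - 1*38966) + 64730) = 1/((0 - 38966) + 64730) = 1/(-38966 + 64730) = 1/25764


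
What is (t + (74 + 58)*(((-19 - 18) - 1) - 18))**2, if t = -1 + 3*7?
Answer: 54346384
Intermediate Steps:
t = 20 (t = -1 + 21 = 20)
(t + (74 + 58)*(((-19 - 18) - 1) - 18))**2 = (20 + (74 + 58)*(((-19 - 18) - 1) - 18))**2 = (20 + 132*((-37 - 1) - 18))**2 = (20 + 132*(-38 - 18))**2 = (20 + 132*(-56))**2 = (20 - 7392)**2 = (-7372)**2 = 54346384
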